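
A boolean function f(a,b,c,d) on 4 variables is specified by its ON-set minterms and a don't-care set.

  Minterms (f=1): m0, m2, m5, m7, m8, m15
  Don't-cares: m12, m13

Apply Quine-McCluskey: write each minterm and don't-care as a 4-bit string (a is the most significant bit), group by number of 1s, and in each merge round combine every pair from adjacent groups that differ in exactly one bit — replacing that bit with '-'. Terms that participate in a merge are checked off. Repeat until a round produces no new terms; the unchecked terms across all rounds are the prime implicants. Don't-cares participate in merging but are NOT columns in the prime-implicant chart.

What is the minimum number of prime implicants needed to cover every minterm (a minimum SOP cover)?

3

Round 0: 0000✓ 0010✓ 0101✓ 0111✓ 1000✓ 1100✓ 1101✓ 1111✓
Round 1: -000 -101✓ -111✓ 00-0 01-1✓ 1-00 11-1✓ 110-
Round 2: -1-1
PIs = {-000, -1-1, 00-0, 1-00, 110-}
Coverage chart:
  m0: -000,00-0
  m2: 00-0 ←essential
  m5: -1-1 ←essential
  m7: -1-1 ←essential
  m8: -000,1-00
  m15: -1-1 ←essential
Essential: -1-1, 00-0
Petrick residual → -000
Min cover (3 terms): b'c'd' + bd + a'b'd'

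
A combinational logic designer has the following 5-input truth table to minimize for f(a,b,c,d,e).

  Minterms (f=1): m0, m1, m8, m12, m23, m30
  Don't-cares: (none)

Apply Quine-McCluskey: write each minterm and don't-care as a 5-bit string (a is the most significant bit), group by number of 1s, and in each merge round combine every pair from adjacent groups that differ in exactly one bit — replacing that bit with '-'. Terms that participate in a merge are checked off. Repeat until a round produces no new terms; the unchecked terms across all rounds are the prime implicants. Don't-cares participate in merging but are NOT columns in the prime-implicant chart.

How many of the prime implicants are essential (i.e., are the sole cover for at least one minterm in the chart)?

size-2^0 implicants → 00000(✓)  00001(✓)  01000(✓)  01100(✓)  10111  11110
size-2^1 implicants → 0-000  0000-  01-00
Unchecked terms (primes): 0-000, 0000-, 01-00, 10111, 11110
Minterm coverage:
  m0 ⊆ 0-000,0000-
  m1 ⊆ 0000- [E]
  m8 ⊆ 0-000,01-00
  m12 ⊆ 01-00 [E]
  m23 ⊆ 10111 [E]
  m30 ⊆ 11110 [E]
E = {0000-, 01-00, 10111, 11110}

4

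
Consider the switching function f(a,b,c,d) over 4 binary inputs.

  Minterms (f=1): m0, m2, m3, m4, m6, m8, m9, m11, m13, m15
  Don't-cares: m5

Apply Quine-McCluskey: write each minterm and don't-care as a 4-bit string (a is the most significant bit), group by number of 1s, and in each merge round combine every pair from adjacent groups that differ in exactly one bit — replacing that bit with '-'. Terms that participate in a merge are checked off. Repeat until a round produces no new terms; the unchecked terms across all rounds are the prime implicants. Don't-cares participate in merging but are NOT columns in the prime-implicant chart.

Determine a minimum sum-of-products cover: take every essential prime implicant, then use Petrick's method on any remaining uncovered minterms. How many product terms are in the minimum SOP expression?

4

Round 0: 0000✓ 0010✓ 0011✓ 0100✓ 0101✓ 0110✓ 1000✓ 1001✓ 1011✓ 1101✓ 1111✓
Round 1: -000 -011 -101 0-00✓ 0-10✓ 00-0✓ 001- 01-0✓ 010- 1-01✓ 1-11✓ 10-1✓ 100- 11-1✓
Round 2: 0--0 1--1
PIs = {-000, -011, -101, 0--0, 001-, 010-, 1--1, 100-}
Coverage chart:
  m0: -000,0--0
  m2: 0--0,001-
  m3: -011,001-
  m4: 0--0,010-
  m6: 0--0 ←essential
  m8: -000,100-
  m9: 1--1,100-
  m11: -011,1--1
  m13: -101,1--1
  m15: 1--1 ←essential
Essential: 0--0, 1--1
Petrick residual → -000, -011
Min cover (4 terms): b'c'd' + b'cd + a'd' + ad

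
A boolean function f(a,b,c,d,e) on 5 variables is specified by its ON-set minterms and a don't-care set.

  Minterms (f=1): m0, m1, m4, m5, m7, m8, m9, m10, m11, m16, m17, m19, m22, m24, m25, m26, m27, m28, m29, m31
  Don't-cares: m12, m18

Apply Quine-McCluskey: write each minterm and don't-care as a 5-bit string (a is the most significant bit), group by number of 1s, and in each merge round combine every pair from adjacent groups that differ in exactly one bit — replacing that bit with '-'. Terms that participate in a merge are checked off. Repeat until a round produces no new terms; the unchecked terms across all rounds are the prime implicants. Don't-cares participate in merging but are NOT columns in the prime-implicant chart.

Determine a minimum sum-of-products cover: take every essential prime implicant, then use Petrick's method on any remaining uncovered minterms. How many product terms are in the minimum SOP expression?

size-2^0 implicants → 00000(✓)  00001(✓)  00100(✓)  00101(✓)  00111(✓)  01000(✓)  01001(✓)  01010(✓)  01011(✓)  01100(✓)  10000(✓)  10001(✓)  10010(✓)  10011(✓)  10110(✓)  11000(✓)  11001(✓)  11010(✓)  11011(✓)  11100(✓)  11101(✓)  11111(✓)
size-2^1 implicants → -0000(✓)  -0001(✓)  -1000(✓)  -1001(✓)  -1010(✓)  -1011(✓)  -1100(✓)  0-000(✓)  0-001(✓)  0-100(✓)  00-00(✓)  00-01(✓)  0000-(✓)  001-1  0010-(✓)  01-00(✓)  010-0(✓)  010-1(✓)  0100-(✓)  0101-(✓)  1-000(✓)  1-001(✓)  1-010(✓)  1-011(✓)  10-10  100-0(✓)  100-1(✓)  1000-(✓)  1001-(✓)  11-00(✓)  11-01(✓)  11-11(✓)  110-0(✓)  110-1(✓)  1100-(✓)  1101-(✓)  111-1(✓)  1110-(✓)
size-2^2 implicants → --000(✓)  --001(✓)  -000-(✓)  -1-00  -10-0(✓)  -10-1(✓)  -100-(✓)  -101-(✓)  0--00  0-00-(✓)  00-0-  010--(✓)  1-0-0(✓)  1-0-1(✓)  1-00-(✓)  1-01-(✓)  100--(✓)  11--1  11-0-  110--(✓)
size-2^3 implicants → --00-  -10--  1-0--
Unchecked terms (primes): --00-, -1-00, -10--, 0--00, 00-0-, 001-1, 1-0--, 10-10, 11--1, 11-0-
Minterm coverage:
  m0 ⊆ --00-,0--00,00-0-
  m1 ⊆ --00-,00-0-
  m4 ⊆ 0--00,00-0-
  m5 ⊆ 00-0-,001-1
  m7 ⊆ 001-1 [E]
  m8 ⊆ --00-,-1-00,-10--,0--00
  m9 ⊆ --00-,-10--
  m10 ⊆ -10-- [E]
  m11 ⊆ -10-- [E]
  m16 ⊆ --00-,1-0--
  m17 ⊆ --00-,1-0--
  m19 ⊆ 1-0-- [E]
  m22 ⊆ 10-10 [E]
  m24 ⊆ --00-,-1-00,-10--,1-0--,11-0-
  m25 ⊆ --00-,-10--,1-0--,11--1,11-0-
  m26 ⊆ -10--,1-0--
  m27 ⊆ -10--,1-0--,11--1
  m28 ⊆ -1-00,11-0-
  m29 ⊆ 11--1,11-0-
  m31 ⊆ 11--1 [E]
E = {-10--, 001-1, 1-0--, 10-10, 11--1}
Petrick residual → -1-00, 00-0-
Cover = bd'e' + bc' + a'b'd' + a'b'ce + ac' + ab'de' + abe  |cover|=7

7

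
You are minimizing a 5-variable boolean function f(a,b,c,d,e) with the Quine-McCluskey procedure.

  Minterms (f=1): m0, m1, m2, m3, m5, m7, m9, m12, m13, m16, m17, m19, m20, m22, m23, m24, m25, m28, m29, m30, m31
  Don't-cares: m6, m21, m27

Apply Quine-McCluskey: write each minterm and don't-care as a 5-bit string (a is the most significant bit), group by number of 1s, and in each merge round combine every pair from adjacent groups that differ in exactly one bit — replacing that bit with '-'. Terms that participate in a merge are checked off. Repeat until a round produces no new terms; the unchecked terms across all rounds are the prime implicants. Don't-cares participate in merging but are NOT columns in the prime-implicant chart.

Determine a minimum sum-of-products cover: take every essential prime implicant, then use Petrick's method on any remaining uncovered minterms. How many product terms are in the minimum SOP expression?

Round 0: 00000✓ 00001✓ 00010✓ 00011✓ 00101✓ 00110✓ 00111✓ 01001✓ 01100✓ 01101✓ 10000✓ 10001✓ 10011✓ 10100✓ 10101✓ 10110✓ 10111✓ 11000✓ 11001✓ 11011✓ 11100✓ 11101✓ 11110✓ 11111✓
Round 1: -0000✓ -0001✓ -0011✓ -0101✓ -0110✓ -0111✓ -1001✓ -1100✓ -1101✓ 0-001✓ 0-101✓ 00-01✓ 00-10✓ 00-11✓ 000-0✓ 000-1✓ 0000-✓ 0001-✓ 001-1✓ 0011-✓ 01-01✓ 0110-✓ 1-000✓ 1-001✓ 1-011✓ 1-100✓ 1-101✓ 1-110✓ 1-111✓ 10-00✓ 10-01✓ 10-11✓ 100-1✓ 1000-✓ 101-0✓ 101-1✓ 1010-✓ 1011-✓ 11-00✓ 11-01✓ 11-11✓ 110-1✓ 1100-✓ 111-0✓ 111-1✓ 1110-✓ 1111-✓
Round 2: --001✓ --101✓ -0-01✓ -0-11✓ -00-1✓ -000- -01-1✓ -011- -1-01✓ -110- 0--01✓ 00--1✓ 00-1- 000-- 1--00✓ 1--01✓ 1--11✓ 1-0-1✓ 1-00-✓ 1-1-0✓ 1-1-1✓ 1-10-✓ 1-11-✓ 10--1✓ 10-0-✓ 101--✓ 11--1✓ 11-0-✓ 111--✓
Round 3: ---01 -0--1 1---1 1--0- 1-1--
PIs = {---01, -0--1, -000-, -011-, -110-, 00-1-, 000--, 1---1, 1--0-, 1-1--}
Coverage chart:
  m0: -000-,000--
  m1: ---01,-0--1,-000-,000--
  m2: 00-1-,000--
  m3: -0--1,00-1-,000--
  m5: ---01,-0--1
  m7: -0--1,-011-,00-1-
  m9: ---01 ←essential
  m12: -110- ←essential
  m13: ---01,-110-
  m16: -000-,1--0-
  m17: ---01,-0--1,-000-,1---1,1--0-
  m19: -0--1,1---1
  m20: 1--0-,1-1--
  m22: -011-,1-1--
  m23: -0--1,-011-,1---1,1-1--
  m24: 1--0- ←essential
  m25: ---01,1---1,1--0-
  m28: -110-,1--0-,1-1--
  m29: ---01,-110-,1---1,1--0-,1-1--
  m30: 1-1-- ←essential
  m31: 1---1,1-1--
Essential: ---01, -110-, 1--0-, 1-1--
Petrick residual → -0--1, 000--
Min cover (6 terms): d'e + b'e + bcd' + a'b'c' + ad' + ac

6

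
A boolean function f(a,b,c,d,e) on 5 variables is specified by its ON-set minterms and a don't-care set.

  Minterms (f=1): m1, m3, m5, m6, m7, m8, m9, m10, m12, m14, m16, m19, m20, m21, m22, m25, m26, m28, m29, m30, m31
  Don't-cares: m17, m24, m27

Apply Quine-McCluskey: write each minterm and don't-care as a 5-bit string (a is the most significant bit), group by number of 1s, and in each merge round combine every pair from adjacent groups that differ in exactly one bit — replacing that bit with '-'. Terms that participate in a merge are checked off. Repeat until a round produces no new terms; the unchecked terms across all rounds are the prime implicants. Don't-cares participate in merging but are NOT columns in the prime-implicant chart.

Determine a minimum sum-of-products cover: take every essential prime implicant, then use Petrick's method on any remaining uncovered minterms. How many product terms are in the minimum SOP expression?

7

size-2^0 implicants → 00001(✓)  00011(✓)  00101(✓)  00110(✓)  00111(✓)  01000(✓)  01001(✓)  01010(✓)  01100(✓)  01110(✓)  10000(✓)  10001(✓)  10011(✓)  10100(✓)  10101(✓)  10110(✓)  11000(✓)  11001(✓)  11010(✓)  11011(✓)  11100(✓)  11101(✓)  11110(✓)  11111(✓)
size-2^1 implicants → -0001(✓)  -0011(✓)  -0101(✓)  -0110(✓)  -1000(✓)  -1001(✓)  -1010(✓)  -1100(✓)  -1110(✓)  0-001(✓)  0-110(✓)  00-01(✓)  00-11(✓)  000-1(✓)  001-1(✓)  0011-  01-00(✓)  01-10(✓)  010-0(✓)  0100-(✓)  011-0(✓)  1-000(✓)  1-001(✓)  1-011(✓)  1-100(✓)  1-101(✓)  1-110(✓)  10-00(✓)  10-01(✓)  100-1(✓)  1000-(✓)  101-0(✓)  1010-(✓)  11-00(✓)  11-01(✓)  11-10(✓)  11-11(✓)  110-0(✓)  110-1(✓)  1100-(✓)  1101-(✓)  111-0(✓)  111-1(✓)  1110-(✓)  1111-(✓)
size-2^2 implicants → --001  --110  -0-01  -00-1  -1-00(✓)  -1-10(✓)  -10-0(✓)  -100-  -11-0(✓)  00--1  01--0(✓)  1--00(✓)  1--01(✓)  1-0-1  1-00-(✓)  1-1-0  1-10-(✓)  10-0-(✓)  11--0(✓)  11--1(✓)  11-0-(✓)  11-1-(✓)  110--(✓)  111--(✓)
size-2^3 implicants → -1--0  1--0-  11---
Unchecked terms (primes): --001, --110, -0-01, -00-1, -1--0, -100-, 00--1, 0011-, 1--0-, 1-0-1, 1-1-0, 11---
Minterm coverage:
  m1 ⊆ --001,-0-01,-00-1,00--1
  m3 ⊆ -00-1,00--1
  m5 ⊆ -0-01,00--1
  m6 ⊆ --110,0011-
  m7 ⊆ 00--1,0011-
  m8 ⊆ -1--0,-100-
  m9 ⊆ --001,-100-
  m10 ⊆ -1--0 [E]
  m12 ⊆ -1--0 [E]
  m14 ⊆ --110,-1--0
  m16 ⊆ 1--0- [E]
  m19 ⊆ -00-1,1-0-1
  m20 ⊆ 1--0-,1-1-0
  m21 ⊆ -0-01,1--0-
  m22 ⊆ --110,1-1-0
  m25 ⊆ --001,-100-,1--0-,1-0-1,11---
  m26 ⊆ -1--0,11---
  m28 ⊆ -1--0,1--0-,1-1-0,11---
  m29 ⊆ 1--0-,11---
  m30 ⊆ --110,-1--0,1-1-0,11---
  m31 ⊆ 11--- [E]
E = {-1--0, 1--0-, 11---}
Petrick residual → --001, --110, -00-1, 00--1
Cover = c'd'e + cde' + b'c'e + be' + a'b'e + ad' + ab  |cover|=7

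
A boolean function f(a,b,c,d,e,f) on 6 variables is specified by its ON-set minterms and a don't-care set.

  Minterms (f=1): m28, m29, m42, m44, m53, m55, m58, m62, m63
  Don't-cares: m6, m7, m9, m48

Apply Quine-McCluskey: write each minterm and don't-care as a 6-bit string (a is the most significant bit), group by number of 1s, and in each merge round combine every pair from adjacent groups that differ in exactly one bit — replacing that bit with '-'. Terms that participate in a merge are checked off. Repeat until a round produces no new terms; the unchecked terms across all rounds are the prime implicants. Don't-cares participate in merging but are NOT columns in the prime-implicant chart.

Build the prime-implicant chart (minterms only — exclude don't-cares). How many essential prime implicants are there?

Round 0: 000110✓ 000111✓ 001001 011100✓ 011101✓ 101010✓ 101100 110000 110101✓ 110111✓ 111010✓ 111110✓ 111111✓
Round 1: 00011- 01110- 1-1010 11-111 1101-1 111-10 11111-
PIs = {00011-, 001001, 01110-, 1-1010, 101100, 11-111, 110000, 1101-1, 111-10, 11111-}
Coverage chart:
  m28: 01110- ←essential
  m29: 01110- ←essential
  m42: 1-1010 ←essential
  m44: 101100 ←essential
  m53: 1101-1 ←essential
  m55: 11-111,1101-1
  m58: 1-1010,111-10
  m62: 111-10,11111-
  m63: 11-111,11111-
Essential: 01110-, 1-1010, 101100, 1101-1

4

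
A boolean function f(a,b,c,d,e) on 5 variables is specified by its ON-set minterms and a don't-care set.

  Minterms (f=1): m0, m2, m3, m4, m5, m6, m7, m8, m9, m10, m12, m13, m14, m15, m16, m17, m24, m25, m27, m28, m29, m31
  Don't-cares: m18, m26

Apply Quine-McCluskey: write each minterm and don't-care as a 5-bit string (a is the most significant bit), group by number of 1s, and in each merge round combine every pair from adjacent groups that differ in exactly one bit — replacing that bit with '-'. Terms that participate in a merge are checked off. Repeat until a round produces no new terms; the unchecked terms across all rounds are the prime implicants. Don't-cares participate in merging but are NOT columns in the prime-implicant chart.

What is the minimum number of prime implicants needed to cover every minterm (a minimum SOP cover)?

Round 0: 00000✓ 00010✓ 00011✓ 00100✓ 00101✓ 00110✓ 00111✓ 01000✓ 01001✓ 01010✓ 01100✓ 01101✓ 01110✓ 01111✓ 10000✓ 10001✓ 10010✓ 11000✓ 11001✓ 11010✓ 11011✓ 11100✓ 11101✓ 11111✓
Round 1: -0000✓ -0010✓ -1000✓ -1001✓ -1010✓ -1100✓ -1101✓ -1111✓ 0-000✓ 0-010✓ 0-100✓ 0-101✓ 0-110✓ 0-111✓ 00-00✓ 00-10✓ 00-11✓ 000-0✓ 0001-✓ 001-0✓ 001-1✓ 0010-✓ 0011-✓ 01-00✓ 01-01✓ 01-10✓ 010-0✓ 0100-✓ 011-0✓ 011-1✓ 0110-✓ 0111-✓ 1-000✓ 1-001✓ 1-010✓ 100-0✓ 1000-✓ 11-00✓ 11-01✓ 11-11✓ 110-0✓ 110-1✓ 1100-✓ 1101-✓ 111-1✓ 1110-✓
Round 2: --000✓ --010✓ -00-0✓ -1-00✓ -1-01✓ -10-0✓ -100-✓ -11-1 -110-✓ 0--00✓ 0--10✓ 0-0-0✓ 0-1-0✓ 0-1-1✓ 0-10-✓ 0-11-✓ 00--0✓ 00-1- 001--✓ 01--0✓ 01-0-✓ 011--✓ 1-0-0✓ 1-00- 11--1 11-0-✓ 110--
Round 3: --0-0 -1-0- 0---0 0-1--
PIs = {--0-0, -1-0-, -11-1, 0---0, 0-1--, 00-1-, 1-00-, 11--1, 110--}
Coverage chart:
  m0: --0-0,0---0
  m2: --0-0,0---0,00-1-
  m3: 00-1- ←essential
  m4: 0---0,0-1--
  m5: 0-1-- ←essential
  m6: 0---0,0-1--,00-1-
  m7: 0-1--,00-1-
  m8: --0-0,-1-0-,0---0
  m9: -1-0- ←essential
  m10: --0-0,0---0
  m12: -1-0-,0---0,0-1--
  m13: -1-0-,-11-1,0-1--
  m14: 0---0,0-1--
  m15: -11-1,0-1--
  m16: --0-0,1-00-
  m17: 1-00- ←essential
  m24: --0-0,-1-0-,1-00-,110--
  m25: -1-0-,1-00-,11--1,110--
  m27: 11--1,110--
  m28: -1-0- ←essential
  m29: -1-0-,-11-1,11--1
  m31: -11-1,11--1
Essential: -1-0-, 0-1--, 00-1-, 1-00-
Petrick residual → --0-0, 11--1
Min cover (6 terms): c'e' + bd' + a'c + a'b'd + ac'd' + abe

6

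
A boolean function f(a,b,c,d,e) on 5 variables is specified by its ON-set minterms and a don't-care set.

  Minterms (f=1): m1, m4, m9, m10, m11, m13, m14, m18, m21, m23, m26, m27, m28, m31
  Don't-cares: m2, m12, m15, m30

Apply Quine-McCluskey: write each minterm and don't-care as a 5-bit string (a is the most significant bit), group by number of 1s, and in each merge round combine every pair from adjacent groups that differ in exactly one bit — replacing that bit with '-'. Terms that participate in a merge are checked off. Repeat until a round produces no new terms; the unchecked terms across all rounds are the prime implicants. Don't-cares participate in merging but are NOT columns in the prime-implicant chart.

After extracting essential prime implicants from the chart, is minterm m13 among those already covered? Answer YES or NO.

[col 0] 00001*, 00010*, 00100*, 01001*, 01010*, 01011*, 01100*, 01101*, 01110*, 01111*, 10010*, 10101*, 10111*, 11010*, 11011*, 11100*, 11110*, 11111*
[col 1] -0010*, -1010*, -1011*, -1100*, -1110*, -1111*, 0-001, 0-010*, 0-100, 01-01*, 01-10*, 01-11*, 010-1*, 0101-*, 011-0*, 011-1*, 0110-*, 0111-*, 1-010*, 1-111, 101-1, 11-10*, 11-11*, 1101-*, 111-0*, 1111-*
[col 2] --010, -1-10*, -1-11*, -101-*, -11-0, -111-*, 01--1, 01-1-*, 011--, 11-1-*
[col 3] -1-1-
Prime implicants: --010, -1-1-, -11-0, 0-001, 0-100, 01--1, 011--, 1-111, 101-1
PI chart (minterm → PIs covering it):
  1 | 0-001  (sole → essential)
  4 | 0-100  (sole → essential)
  9 | 0-001,01--1
  10 | --010,-1-1-
  11 | -1-1-,01--1
  13 | 01--1,011--
  14 | -1-1-,-11-0,011--
  18 | --010  (sole → essential)
  21 | 101-1  (sole → essential)
  23 | 1-111,101-1
  26 | --010,-1-1-
  27 | -1-1-  (sole → essential)
  28 | -11-0  (sole → essential)
  31 | -1-1-,1-111
Essential prime implicants: --010, -1-1-, -11-0, 0-001, 0-100, 101-1

NO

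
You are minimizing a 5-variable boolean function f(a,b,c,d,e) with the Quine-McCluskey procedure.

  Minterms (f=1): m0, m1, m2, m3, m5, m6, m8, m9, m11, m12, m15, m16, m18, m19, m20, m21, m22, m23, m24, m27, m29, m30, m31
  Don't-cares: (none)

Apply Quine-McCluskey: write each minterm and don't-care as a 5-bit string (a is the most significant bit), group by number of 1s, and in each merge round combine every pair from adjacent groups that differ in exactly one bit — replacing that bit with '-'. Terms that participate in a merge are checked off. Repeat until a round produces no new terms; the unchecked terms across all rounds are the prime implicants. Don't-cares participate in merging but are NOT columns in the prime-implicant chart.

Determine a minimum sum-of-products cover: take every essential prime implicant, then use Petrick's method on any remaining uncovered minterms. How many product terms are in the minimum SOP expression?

size-2^0 implicants → 00000(✓)  00001(✓)  00010(✓)  00011(✓)  00101(✓)  00110(✓)  01000(✓)  01001(✓)  01011(✓)  01100(✓)  01111(✓)  10000(✓)  10010(✓)  10011(✓)  10100(✓)  10101(✓)  10110(✓)  10111(✓)  11000(✓)  11011(✓)  11101(✓)  11110(✓)  11111(✓)
size-2^1 implicants → -0000(✓)  -0010(✓)  -0011(✓)  -0101  -0110(✓)  -1000(✓)  -1011(✓)  -1111(✓)  0-000(✓)  0-001(✓)  0-011(✓)  00-01  00-10(✓)  000-0(✓)  000-1(✓)  0000-(✓)  0001-(✓)  01-00  01-11(✓)  010-1(✓)  0100-(✓)  1-000(✓)  1-011(✓)  1-101(✓)  1-110(✓)  1-111(✓)  10-00(✓)  10-10(✓)  10-11(✓)  100-0(✓)  1001-(✓)  101-0(✓)  101-1(✓)  1010-(✓)  1011-(✓)  11-11(✓)  111-1(✓)  1111-(✓)
size-2^2 implicants → --000  --011  -0-10  -00-0  -001-  -1-11  0-0-1  0-00-  000--  1--11  1-1-1  1-11-  10--0  10-1-  101--
Unchecked terms (primes): --000, --011, -0-10, -00-0, -001-, -0101, -1-11, 0-0-1, 0-00-, 00-01, 000--, 01-00, 1--11, 1-1-1, 1-11-, 10--0, 10-1-, 101--
Minterm coverage:
  m0 ⊆ --000,-00-0,0-00-,000--
  m1 ⊆ 0-0-1,0-00-,00-01,000--
  m2 ⊆ -0-10,-00-0,-001-,000--
  m3 ⊆ --011,-001-,0-0-1,000--
  m5 ⊆ -0101,00-01
  m6 ⊆ -0-10 [E]
  m8 ⊆ --000,0-00-,01-00
  m9 ⊆ 0-0-1,0-00-
  m11 ⊆ --011,-1-11,0-0-1
  m12 ⊆ 01-00 [E]
  m15 ⊆ -1-11 [E]
  m16 ⊆ --000,-00-0,10--0
  m18 ⊆ -0-10,-00-0,-001-,10--0,10-1-
  m19 ⊆ --011,-001-,1--11,10-1-
  m20 ⊆ 10--0,101--
  m21 ⊆ -0101,1-1-1,101--
  m22 ⊆ -0-10,1-11-,10--0,10-1-,101--
  m23 ⊆ 1--11,1-1-1,1-11-,10-1-,101--
  m24 ⊆ --000 [E]
  m27 ⊆ --011,-1-11,1--11
  m29 ⊆ 1-1-1 [E]
  m30 ⊆ 1-11- [E]
  m31 ⊆ -1-11,1--11,1-1-1,1-11-
E = {--000, -0-10, -1-11, 01-00, 1-1-1, 1-11-}
Petrick residual → --011, -0101, 0-0-1, 10--0
Cover = c'd'e' + c'de + b'de' + b'cd'e + bde + a'c'e + a'bd'e' + ace + acd + ab'e'  |cover|=10

10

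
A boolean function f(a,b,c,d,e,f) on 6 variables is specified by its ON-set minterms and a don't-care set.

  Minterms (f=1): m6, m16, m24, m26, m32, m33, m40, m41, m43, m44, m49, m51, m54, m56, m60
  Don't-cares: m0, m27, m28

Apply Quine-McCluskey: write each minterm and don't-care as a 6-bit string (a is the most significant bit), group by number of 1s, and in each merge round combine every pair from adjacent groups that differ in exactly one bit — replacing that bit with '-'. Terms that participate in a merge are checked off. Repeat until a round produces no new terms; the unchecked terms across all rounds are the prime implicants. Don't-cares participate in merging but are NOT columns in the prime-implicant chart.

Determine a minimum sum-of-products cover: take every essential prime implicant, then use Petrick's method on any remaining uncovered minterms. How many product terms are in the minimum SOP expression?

[col 0] 000000*, 000110, 010000*, 011000*, 011010*, 011011*, 011100*, 100000*, 100001*, 101000*, 101001*, 101011*, 101100*, 110001*, 110011*, 110110, 111000*, 111100*
[col 1] -00000, -11000*, -11100*, 0-0000, 01-000, 011-00*, 0110-0, 01101-, 1-0001, 1-1000*, 1-1100*, 10-000*, 10-001*, 10000-*, 101-00*, 1010-1, 10100-*, 1100-1, 111-00*
[col 2] -11-00, 1-1-00, 10-00-
Prime implicants: -00000, -11-00, 0-0000, 000110, 01-000, 0110-0, 01101-, 1-0001, 1-1-00, 10-00-, 1010-1, 1100-1, 110110
PI chart (minterm → PIs covering it):
  6 | 000110  (sole → essential)
  16 | 0-0000,01-000
  24 | -11-00,01-000,0110-0
  26 | 0110-0,01101-
  32 | -00000,10-00-
  33 | 1-0001,10-00-
  40 | 1-1-00,10-00-
  41 | 10-00-,1010-1
  43 | 1010-1  (sole → essential)
  44 | 1-1-00  (sole → essential)
  49 | 1-0001,1100-1
  51 | 1100-1  (sole → essential)
  54 | 110110  (sole → essential)
  56 | -11-00,1-1-00
  60 | -11-00,1-1-00
Essential prime implicants: 000110, 1-1-00, 1010-1, 1100-1, 110110
Petrick residual → 0-0000, 0110-0, 10-00-
Minimum SOP uses 8 PIs: a'c'd'e'f' + a'b'c'def' + a'bcd'f' + ace'f' + ab'd'e' + ab'cd'f + abc'd'f + abc'def'

8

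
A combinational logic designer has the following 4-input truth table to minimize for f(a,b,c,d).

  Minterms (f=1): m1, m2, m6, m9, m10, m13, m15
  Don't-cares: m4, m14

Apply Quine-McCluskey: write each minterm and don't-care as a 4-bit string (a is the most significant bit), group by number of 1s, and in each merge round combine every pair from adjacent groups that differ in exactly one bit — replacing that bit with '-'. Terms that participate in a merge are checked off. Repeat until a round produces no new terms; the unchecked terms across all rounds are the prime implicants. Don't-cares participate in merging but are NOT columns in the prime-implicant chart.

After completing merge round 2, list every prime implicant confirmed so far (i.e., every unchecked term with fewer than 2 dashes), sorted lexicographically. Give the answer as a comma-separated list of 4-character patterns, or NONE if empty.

Round 0: 0001✓ 0010✓ 0100✓ 0110✓ 1001✓ 1010✓ 1101✓ 1110✓ 1111✓
Round 1: -001 -010✓ -110✓ 0-10✓ 01-0 1-01 1-10✓ 11-1 111-
Round 2: --10
PIs = {--10, -001, 01-0, 1-01, 11-1, 111-}

-001, 01-0, 1-01, 11-1, 111-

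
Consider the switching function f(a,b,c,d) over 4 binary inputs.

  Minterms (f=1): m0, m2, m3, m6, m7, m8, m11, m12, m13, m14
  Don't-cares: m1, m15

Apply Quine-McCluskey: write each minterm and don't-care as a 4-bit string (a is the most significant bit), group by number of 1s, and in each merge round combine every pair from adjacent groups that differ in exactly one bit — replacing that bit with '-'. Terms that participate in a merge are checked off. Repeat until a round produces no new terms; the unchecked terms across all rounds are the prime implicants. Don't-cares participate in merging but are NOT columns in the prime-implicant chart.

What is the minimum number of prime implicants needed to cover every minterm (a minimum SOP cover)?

size-2^0 implicants → 0000(✓)  0001(✓)  0010(✓)  0011(✓)  0110(✓)  0111(✓)  1000(✓)  1011(✓)  1100(✓)  1101(✓)  1110(✓)  1111(✓)
size-2^1 implicants → -000  -011(✓)  -110(✓)  -111(✓)  0-10(✓)  0-11(✓)  00-0(✓)  00-1(✓)  000-(✓)  001-(✓)  011-(✓)  1-00  1-11(✓)  11-0(✓)  11-1(✓)  110-(✓)  111-(✓)
size-2^2 implicants → --11  -11-  0-1-  00--  11--
Unchecked terms (primes): --11, -000, -11-, 0-1-, 00--, 1-00, 11--
Minterm coverage:
  m0 ⊆ -000,00--
  m2 ⊆ 0-1-,00--
  m3 ⊆ --11,0-1-,00--
  m6 ⊆ -11-,0-1-
  m7 ⊆ --11,-11-,0-1-
  m8 ⊆ -000,1-00
  m11 ⊆ --11 [E]
  m12 ⊆ 1-00,11--
  m13 ⊆ 11-- [E]
  m14 ⊆ -11-,11--
E = {--11, 11--}
Petrick residual → -000, 0-1-
Cover = cd + b'c'd' + a'c + ab  |cover|=4

4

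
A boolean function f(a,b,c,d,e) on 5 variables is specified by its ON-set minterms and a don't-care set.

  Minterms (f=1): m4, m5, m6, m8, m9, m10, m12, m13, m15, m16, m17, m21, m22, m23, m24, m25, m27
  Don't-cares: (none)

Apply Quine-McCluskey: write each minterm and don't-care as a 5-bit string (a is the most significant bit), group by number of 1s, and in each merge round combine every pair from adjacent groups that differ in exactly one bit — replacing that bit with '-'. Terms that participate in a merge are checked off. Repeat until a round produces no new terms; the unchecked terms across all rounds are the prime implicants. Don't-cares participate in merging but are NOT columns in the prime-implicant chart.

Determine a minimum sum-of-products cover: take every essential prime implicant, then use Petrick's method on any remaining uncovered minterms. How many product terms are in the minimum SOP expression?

[col 0] 00100*, 00101*, 00110*, 01000*, 01001*, 01010*, 01100*, 01101*, 01111*, 10000*, 10001*, 10101*, 10110*, 10111*, 11000*, 11001*, 11011*
[col 1] -0101, -0110, -1000*, -1001*, 0-100*, 0-101*, 001-0, 0010-*, 01-00*, 01-01*, 010-0, 0100-*, 011-1, 0110-*, 1-000*, 1-001*, 10-01, 1000-*, 101-1, 1011-, 110-1, 1100-*
[col 2] -100-, 0-10-, 01-0-, 1-00-
Prime implicants: -0101, -0110, -100-, 0-10-, 001-0, 01-0-, 010-0, 011-1, 1-00-, 10-01, 101-1, 1011-, 110-1
PI chart (minterm → PIs covering it):
  4 | 0-10-,001-0
  5 | -0101,0-10-
  6 | -0110,001-0
  8 | -100-,01-0-,010-0
  9 | -100-,01-0-
  10 | 010-0  (sole → essential)
  12 | 0-10-,01-0-
  13 | 0-10-,01-0-,011-1
  15 | 011-1  (sole → essential)
  16 | 1-00-  (sole → essential)
  17 | 1-00-,10-01
  21 | -0101,10-01,101-1
  22 | -0110,1011-
  23 | 101-1,1011-
  24 | -100-,1-00-
  25 | -100-,1-00-,110-1
  27 | 110-1  (sole → essential)
Essential prime implicants: 010-0, 011-1, 1-00-, 110-1
Petrick residual → -0101, 001-0, 01-0-, 1011-
Minimum SOP uses 8 PIs: b'cd'e + a'b'ce' + a'bd' + a'bc'e' + a'bce + ac'd' + ab'cd + abc'e

8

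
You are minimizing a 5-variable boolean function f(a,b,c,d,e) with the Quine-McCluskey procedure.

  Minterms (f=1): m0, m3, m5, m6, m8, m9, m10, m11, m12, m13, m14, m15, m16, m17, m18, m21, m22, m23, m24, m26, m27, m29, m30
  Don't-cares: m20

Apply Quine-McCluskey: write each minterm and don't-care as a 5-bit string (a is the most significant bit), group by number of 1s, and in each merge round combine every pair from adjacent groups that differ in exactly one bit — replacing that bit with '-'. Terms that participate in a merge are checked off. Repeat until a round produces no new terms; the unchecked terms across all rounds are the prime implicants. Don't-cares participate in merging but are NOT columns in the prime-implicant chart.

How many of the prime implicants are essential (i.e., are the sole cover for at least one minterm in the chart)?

8

size-2^0 implicants → 00000(✓)  00011(✓)  00101(✓)  00110(✓)  01000(✓)  01001(✓)  01010(✓)  01011(✓)  01100(✓)  01101(✓)  01110(✓)  01111(✓)  10000(✓)  10001(✓)  10010(✓)  10100(✓)  10101(✓)  10110(✓)  10111(✓)  11000(✓)  11010(✓)  11011(✓)  11101(✓)  11110(✓)
size-2^1 implicants → -0000(✓)  -0101(✓)  -0110(✓)  -1000(✓)  -1010(✓)  -1011(✓)  -1101(✓)  -1110(✓)  0-000(✓)  0-011  0-101(✓)  0-110(✓)  01-00(✓)  01-01(✓)  01-10(✓)  01-11(✓)  010-0(✓)  010-1(✓)  0100-(✓)  0101-(✓)  011-0(✓)  011-1(✓)  0110-(✓)  0111-(✓)  1-000(✓)  1-010(✓)  1-101(✓)  1-110(✓)  10-00(✓)  10-01(✓)  10-10(✓)  100-0(✓)  1000-(✓)  101-0(✓)  101-1(✓)  1010-(✓)  1011-(✓)  11-10(✓)  110-0(✓)  1101-(✓)
size-2^2 implicants → --000  --101  --110  -1-10  -10-0  -101-  01--0(✓)  01--1(✓)  01-0-(✓)  01-1-(✓)  010--(✓)  011--(✓)  1--10  1-0-0  10--0  10-0-  101--
size-2^3 implicants → 01---
Unchecked terms (primes): --000, --101, --110, -1-10, -10-0, -101-, 0-011, 01---, 1--10, 1-0-0, 10--0, 10-0-, 101--
Minterm coverage:
  m0 ⊆ --000 [E]
  m3 ⊆ 0-011 [E]
  m5 ⊆ --101 [E]
  m6 ⊆ --110 [E]
  m8 ⊆ --000,-10-0,01---
  m9 ⊆ 01--- [E]
  m10 ⊆ -1-10,-10-0,-101-,01---
  m11 ⊆ -101-,0-011,01---
  m12 ⊆ 01--- [E]
  m13 ⊆ --101,01---
  m14 ⊆ --110,-1-10,01---
  m15 ⊆ 01--- [E]
  m16 ⊆ --000,1-0-0,10--0,10-0-
  m17 ⊆ 10-0- [E]
  m18 ⊆ 1--10,1-0-0,10--0
  m21 ⊆ --101,10-0-,101--
  m22 ⊆ --110,1--10,10--0,101--
  m23 ⊆ 101-- [E]
  m24 ⊆ --000,-10-0,1-0-0
  m26 ⊆ -1-10,-10-0,-101-,1--10,1-0-0
  m27 ⊆ -101- [E]
  m29 ⊆ --101 [E]
  m30 ⊆ --110,-1-10,1--10
E = {--000, --101, --110, -101-, 0-011, 01---, 10-0-, 101--}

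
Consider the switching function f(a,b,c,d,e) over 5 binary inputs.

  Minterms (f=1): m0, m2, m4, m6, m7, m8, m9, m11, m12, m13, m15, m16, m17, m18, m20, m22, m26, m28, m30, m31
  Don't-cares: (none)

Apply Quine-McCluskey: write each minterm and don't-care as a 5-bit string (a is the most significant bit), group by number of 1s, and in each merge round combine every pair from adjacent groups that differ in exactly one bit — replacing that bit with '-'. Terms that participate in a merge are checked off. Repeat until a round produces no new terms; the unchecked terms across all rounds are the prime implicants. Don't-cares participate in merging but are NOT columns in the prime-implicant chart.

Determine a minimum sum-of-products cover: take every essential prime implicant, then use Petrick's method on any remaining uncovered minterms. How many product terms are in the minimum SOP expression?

8

[col 0] 00000*, 00010*, 00100*, 00110*, 00111*, 01000*, 01001*, 01011*, 01100*, 01101*, 01111*, 10000*, 10001*, 10010*, 10100*, 10110*, 11010*, 11100*, 11110*, 11111*
[col 1] -0000*, -0010*, -0100*, -0110*, -1100*, -1111, 0-000*, 0-100*, 0-111, 00-00*, 00-10*, 000-0*, 001-0*, 0011-, 01-00*, 01-01*, 01-11*, 010-1*, 0100-*, 011-1*, 0110-*, 1-010*, 1-100*, 1-110*, 10-00*, 10-10*, 100-0*, 1000-, 101-0*, 11-10*, 111-0*, 1111-
[col 2] --100, -0-00*, -0-10*, -00-0*, -01-0*, 0--00, 00--0*, 01--1, 01-0-, 1--10, 1-1-0, 10--0*
[col 3] -0--0
Prime implicants: --100, -0--0, -1111, 0--00, 0-111, 0011-, 01--1, 01-0-, 1--10, 1-1-0, 1000-, 1111-
PI chart (minterm → PIs covering it):
  0 | -0--0,0--00
  2 | -0--0  (sole → essential)
  4 | --100,-0--0,0--00
  6 | -0--0,0011-
  7 | 0-111,0011-
  8 | 0--00,01-0-
  9 | 01--1,01-0-
  11 | 01--1  (sole → essential)
  12 | --100,0--00,01-0-
  13 | 01--1,01-0-
  15 | -1111,0-111,01--1
  16 | -0--0,1000-
  17 | 1000-  (sole → essential)
  18 | -0--0,1--10
  20 | --100,-0--0,1-1-0
  22 | -0--0,1--10,1-1-0
  26 | 1--10  (sole → essential)
  28 | --100,1-1-0
  30 | 1--10,1-1-0,1111-
  31 | -1111,1111-
Essential prime implicants: -0--0, 01--1, 1--10, 1000-
Petrick residual → --100, -1111, 0--00, 0-111
Minimum SOP uses 8 PIs: cd'e' + b'e' + bcde + a'd'e' + a'cde + a'be + ade' + ab'c'd'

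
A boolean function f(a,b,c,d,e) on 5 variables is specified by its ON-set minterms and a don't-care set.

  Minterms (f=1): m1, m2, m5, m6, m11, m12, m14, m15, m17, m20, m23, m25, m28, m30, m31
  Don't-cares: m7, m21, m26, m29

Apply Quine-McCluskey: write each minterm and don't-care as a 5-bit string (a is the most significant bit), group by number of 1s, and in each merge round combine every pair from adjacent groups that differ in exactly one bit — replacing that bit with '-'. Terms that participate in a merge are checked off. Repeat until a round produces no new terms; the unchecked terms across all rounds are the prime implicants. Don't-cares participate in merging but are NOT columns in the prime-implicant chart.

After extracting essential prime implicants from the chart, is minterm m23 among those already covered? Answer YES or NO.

[col 0] 00001*, 00010*, 00101*, 00110*, 00111*, 01011*, 01100*, 01110*, 01111*, 10001*, 10100*, 10101*, 10111*, 11001*, 11010*, 11100*, 11101*, 11110*, 11111*
[col 1] -0001*, -0101*, -0111*, -1100*, -1110*, -1111*, 0-110*, 0-111*, 00-01*, 00-10, 001-1*, 0011-*, 01-11, 011-0*, 0111-*, 1-001*, 1-100*, 1-101*, 1-111*, 10-01*, 101-1*, 1010-*, 11-01*, 11-10, 111-0*, 111-1*, 1110-*, 1111-*
[col 2] --111, -0-01, -01-1, -11-0, -111-, 0-11-, 1--01, 1-1-1, 1-10-, 111--
Prime implicants: --111, -0-01, -01-1, -11-0, -111-, 0-11-, 00-10, 01-11, 1--01, 1-1-1, 1-10-, 11-10, 111--
PI chart (minterm → PIs covering it):
  1 | -0-01  (sole → essential)
  2 | 00-10  (sole → essential)
  5 | -0-01,-01-1
  6 | 0-11-,00-10
  11 | 01-11  (sole → essential)
  12 | -11-0  (sole → essential)
  14 | -11-0,-111-,0-11-
  15 | --111,-111-,0-11-,01-11
  17 | -0-01,1--01
  20 | 1-10-  (sole → essential)
  23 | --111,-01-1,1-1-1
  25 | 1--01  (sole → essential)
  28 | -11-0,1-10-,111--
  30 | -11-0,-111-,11-10,111--
  31 | --111,-111-,1-1-1,111--
Essential prime implicants: -0-01, -11-0, 00-10, 01-11, 1--01, 1-10-

NO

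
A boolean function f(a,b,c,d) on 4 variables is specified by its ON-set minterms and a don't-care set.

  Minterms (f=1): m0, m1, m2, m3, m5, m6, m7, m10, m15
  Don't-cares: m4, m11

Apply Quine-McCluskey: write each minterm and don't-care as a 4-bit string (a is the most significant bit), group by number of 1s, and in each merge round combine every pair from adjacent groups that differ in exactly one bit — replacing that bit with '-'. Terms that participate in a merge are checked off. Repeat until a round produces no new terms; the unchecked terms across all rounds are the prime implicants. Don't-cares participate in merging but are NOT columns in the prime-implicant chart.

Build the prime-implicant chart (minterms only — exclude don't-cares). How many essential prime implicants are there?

size-2^0 implicants → 0000(✓)  0001(✓)  0010(✓)  0011(✓)  0100(✓)  0101(✓)  0110(✓)  0111(✓)  1010(✓)  1011(✓)  1111(✓)
size-2^1 implicants → -010(✓)  -011(✓)  -111(✓)  0-00(✓)  0-01(✓)  0-10(✓)  0-11(✓)  00-0(✓)  00-1(✓)  000-(✓)  001-(✓)  01-0(✓)  01-1(✓)  010-(✓)  011-(✓)  1-11(✓)  101-(✓)
size-2^2 implicants → --11  -01-  0--0(✓)  0--1(✓)  0-0-(✓)  0-1-(✓)  00--(✓)  01--(✓)
size-2^3 implicants → 0---
Unchecked terms (primes): --11, -01-, 0---
Minterm coverage:
  m0 ⊆ 0--- [E]
  m1 ⊆ 0--- [E]
  m2 ⊆ -01-,0---
  m3 ⊆ --11,-01-,0---
  m5 ⊆ 0--- [E]
  m6 ⊆ 0--- [E]
  m7 ⊆ --11,0---
  m10 ⊆ -01- [E]
  m15 ⊆ --11 [E]
E = {--11, -01-, 0---}

3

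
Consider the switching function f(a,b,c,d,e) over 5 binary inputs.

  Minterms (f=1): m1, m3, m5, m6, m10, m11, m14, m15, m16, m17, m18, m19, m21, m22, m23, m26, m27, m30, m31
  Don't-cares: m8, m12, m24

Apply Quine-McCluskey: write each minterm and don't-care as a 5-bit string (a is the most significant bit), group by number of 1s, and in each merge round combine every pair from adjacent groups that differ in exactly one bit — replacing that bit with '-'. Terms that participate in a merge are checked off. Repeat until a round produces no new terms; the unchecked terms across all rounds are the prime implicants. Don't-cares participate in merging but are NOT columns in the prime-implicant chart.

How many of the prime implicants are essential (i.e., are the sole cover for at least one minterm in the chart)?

3

size-2^0 implicants → 00001(✓)  00011(✓)  00101(✓)  00110(✓)  01000(✓)  01010(✓)  01011(✓)  01100(✓)  01110(✓)  01111(✓)  10000(✓)  10001(✓)  10010(✓)  10011(✓)  10101(✓)  10110(✓)  10111(✓)  11000(✓)  11010(✓)  11011(✓)  11110(✓)  11111(✓)
size-2^1 implicants → -0001(✓)  -0011(✓)  -0101(✓)  -0110(✓)  -1000(✓)  -1010(✓)  -1011(✓)  -1110(✓)  -1111(✓)  0-011(✓)  0-110(✓)  00-01(✓)  000-1(✓)  01-00(✓)  01-10(✓)  01-11(✓)  010-0(✓)  0101-(✓)  011-0(✓)  0111-(✓)  1-000(✓)  1-010(✓)  1-011(✓)  1-110(✓)  1-111(✓)  10-01(✓)  10-10(✓)  10-11(✓)  100-0(✓)  100-1(✓)  1000-(✓)  1001-(✓)  101-1(✓)  1011-(✓)  11-10(✓)  11-11(✓)  110-0(✓)  1101-(✓)  1111-(✓)
size-2^2 implicants → --011  --110  -0-01  -00-1  -1-10(✓)  -1-11(✓)  -10-0  -101-(✓)  -111-(✓)  01--0  01-1-(✓)  1--10(✓)  1--11(✓)  1-0-0  1-01-(✓)  1-11-(✓)  10--1  10-1-(✓)  100--  11-1-(✓)
size-2^3 implicants → -1-1-  1--1-
Unchecked terms (primes): --011, --110, -0-01, -00-1, -1-1-, -10-0, 01--0, 1--1-, 1-0-0, 10--1, 100--
Minterm coverage:
  m1 ⊆ -0-01,-00-1
  m3 ⊆ --011,-00-1
  m5 ⊆ -0-01 [E]
  m6 ⊆ --110 [E]
  m10 ⊆ -1-1-,-10-0,01--0
  m11 ⊆ --011,-1-1-
  m14 ⊆ --110,-1-1-,01--0
  m15 ⊆ -1-1- [E]
  m16 ⊆ 1-0-0,100--
  m17 ⊆ -0-01,-00-1,10--1,100--
  m18 ⊆ 1--1-,1-0-0,100--
  m19 ⊆ --011,-00-1,1--1-,10--1,100--
  m21 ⊆ -0-01,10--1
  m22 ⊆ --110,1--1-
  m23 ⊆ 1--1-,10--1
  m26 ⊆ -1-1-,-10-0,1--1-,1-0-0
  m27 ⊆ --011,-1-1-,1--1-
  m30 ⊆ --110,-1-1-,1--1-
  m31 ⊆ -1-1-,1--1-
E = {--110, -0-01, -1-1-}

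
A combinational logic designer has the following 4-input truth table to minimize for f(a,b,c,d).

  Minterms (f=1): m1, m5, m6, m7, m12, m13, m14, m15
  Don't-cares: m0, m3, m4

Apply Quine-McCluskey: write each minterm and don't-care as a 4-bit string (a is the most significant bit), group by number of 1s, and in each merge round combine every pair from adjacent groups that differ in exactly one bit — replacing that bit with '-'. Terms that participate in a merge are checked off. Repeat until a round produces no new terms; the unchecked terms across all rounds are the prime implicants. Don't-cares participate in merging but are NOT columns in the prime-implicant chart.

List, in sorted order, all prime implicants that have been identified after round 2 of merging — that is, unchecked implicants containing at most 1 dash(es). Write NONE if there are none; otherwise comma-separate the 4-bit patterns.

size-2^0 implicants → 0000(✓)  0001(✓)  0011(✓)  0100(✓)  0101(✓)  0110(✓)  0111(✓)  1100(✓)  1101(✓)  1110(✓)  1111(✓)
size-2^1 implicants → -100(✓)  -101(✓)  -110(✓)  -111(✓)  0-00(✓)  0-01(✓)  0-11(✓)  00-1(✓)  000-(✓)  01-0(✓)  01-1(✓)  010-(✓)  011-(✓)  11-0(✓)  11-1(✓)  110-(✓)  111-(✓)
size-2^2 implicants → -1-0(✓)  -1-1(✓)  -10-(✓)  -11-(✓)  0--1  0-0-  01--(✓)  11--(✓)
size-2^3 implicants → -1--
Unchecked terms (primes): -1--, 0--1, 0-0-

NONE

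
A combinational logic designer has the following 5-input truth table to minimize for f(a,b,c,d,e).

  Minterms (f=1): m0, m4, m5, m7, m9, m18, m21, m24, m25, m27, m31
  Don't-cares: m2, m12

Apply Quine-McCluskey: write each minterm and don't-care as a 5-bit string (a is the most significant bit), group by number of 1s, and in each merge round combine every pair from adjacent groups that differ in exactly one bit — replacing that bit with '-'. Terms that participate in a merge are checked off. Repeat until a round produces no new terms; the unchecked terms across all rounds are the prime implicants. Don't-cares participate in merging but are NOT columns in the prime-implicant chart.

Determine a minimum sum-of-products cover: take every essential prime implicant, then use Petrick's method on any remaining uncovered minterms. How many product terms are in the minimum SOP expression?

size-2^0 implicants → 00000(✓)  00010(✓)  00100(✓)  00101(✓)  00111(✓)  01001(✓)  01100(✓)  10010(✓)  10101(✓)  11000(✓)  11001(✓)  11011(✓)  11111(✓)
size-2^1 implicants → -0010  -0101  -1001  0-100  00-00  000-0  001-1  0010-  11-11  110-1  1100-
Unchecked terms (primes): -0010, -0101, -1001, 0-100, 00-00, 000-0, 001-1, 0010-, 11-11, 110-1, 1100-
Minterm coverage:
  m0 ⊆ 00-00,000-0
  m4 ⊆ 0-100,00-00,0010-
  m5 ⊆ -0101,001-1,0010-
  m7 ⊆ 001-1 [E]
  m9 ⊆ -1001 [E]
  m18 ⊆ -0010 [E]
  m21 ⊆ -0101 [E]
  m24 ⊆ 1100- [E]
  m25 ⊆ -1001,110-1,1100-
  m27 ⊆ 11-11,110-1
  m31 ⊆ 11-11 [E]
E = {-0010, -0101, -1001, 001-1, 11-11, 1100-}
Petrick residual → 00-00
Cover = b'c'de' + b'cd'e + bc'd'e + a'b'd'e' + a'b'ce + abde + abc'd'  |cover|=7

7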